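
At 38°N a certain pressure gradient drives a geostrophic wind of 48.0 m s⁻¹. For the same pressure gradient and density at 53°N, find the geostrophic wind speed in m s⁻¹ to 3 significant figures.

With the same pressure gradient and density, V_g ∝ 1/f ∝ 1/sin φ.
V₂ = V₁ · sin φ₁ / sin φ₂ = 48.0 × sin 38° / sin 53°
V₂ = 48.0 × 0.6157/0.7986 = 37.0 m s⁻¹

37.0 m s⁻¹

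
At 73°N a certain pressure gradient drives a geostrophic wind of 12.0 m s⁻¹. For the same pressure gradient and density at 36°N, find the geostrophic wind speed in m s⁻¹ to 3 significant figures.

With the same pressure gradient and density, V_g ∝ 1/f ∝ 1/sin φ.
V₂ = V₁ · sin φ₁ / sin φ₂ = 12.0 × sin 73° / sin 36°
V₂ = 12.0 × 0.9563/0.5878 = 19.5 m s⁻¹

19.5 m s⁻¹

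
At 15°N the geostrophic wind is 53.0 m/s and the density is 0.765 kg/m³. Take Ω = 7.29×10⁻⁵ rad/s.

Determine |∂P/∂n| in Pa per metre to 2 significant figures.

Coriolis parameter at 15°N:
f = 2Ω sin φ = 2 × 7.29×10⁻⁵ × sin 15° = 3.77×10⁻⁵ s⁻¹
Geostrophic balance rearranged: |∂P/∂n| = f ρ V_g
|∂P/∂n| = 3.77×10⁻⁵ × 0.765 × 53.0 = 1.53×10⁻³ Pa/m

1.5×10⁻³ Pa/m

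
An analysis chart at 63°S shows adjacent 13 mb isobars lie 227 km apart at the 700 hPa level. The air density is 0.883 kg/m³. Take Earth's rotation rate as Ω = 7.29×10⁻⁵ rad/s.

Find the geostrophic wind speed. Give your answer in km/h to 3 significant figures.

180 km/h

Coriolis parameter at 63°S:
f = 2Ω sin φ = 2 × 7.29×10⁻⁵ × sin 63° = 1.30×10⁻⁴ s⁻¹
Pressure gradient: |∂P/∂n| = 1300 Pa / 227000 m = 5.73×10⁻³ Pa/m
Geostrophic balance (pressure-gradient force = Coriolis force):
V_g = (1/(fρ)) |∂P/∂n| = 5.73×10⁻³ / (1.30×10⁻⁴ × 0.883) = 49.9 m/s
Converting: 49.9 m/s × 3.6 = 180 km/h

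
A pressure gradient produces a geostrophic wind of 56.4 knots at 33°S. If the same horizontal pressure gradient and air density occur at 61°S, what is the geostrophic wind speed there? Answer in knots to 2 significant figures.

35 knots

With the same pressure gradient and density, V_g ∝ 1/f ∝ 1/sin φ.
V₂ = V₁ · sin φ₁ / sin φ₂ = 56.4 × sin 33° / sin 61°
V₂ = 56.4 × 0.5446/0.8746 = 35 knots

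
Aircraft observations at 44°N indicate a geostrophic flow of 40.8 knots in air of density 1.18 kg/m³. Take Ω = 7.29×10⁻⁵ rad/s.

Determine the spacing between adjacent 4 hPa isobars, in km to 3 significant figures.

Coriolis parameter at 44°N:
f = 2Ω sin φ = 2 × 7.29×10⁻⁵ × sin 44° = 1.01×10⁻⁴ s⁻¹
Wind speed in SI: 40.8 knots = 21.0 m/s
Geostrophic balance rearranged: |∂P/∂n| = f ρ V_g
|∂P/∂n| = 1.01×10⁻⁴ × 1.18 × 21.0 = 2.51×10⁻³ Pa/m
Isobar spacing: Δn = ΔP/|∂P/∂n| = 400 Pa / 2.51×10⁻³ Pa/m = 159460 m ≈ 159 km

159 km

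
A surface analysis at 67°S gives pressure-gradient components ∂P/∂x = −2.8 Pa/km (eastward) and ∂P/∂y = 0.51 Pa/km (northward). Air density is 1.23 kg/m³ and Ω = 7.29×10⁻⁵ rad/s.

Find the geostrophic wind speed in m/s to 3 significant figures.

17.2 m/s

Coriolis parameter at 67°S:
f = 2Ω sin φ = 2 × 7.29×10⁻⁵ × sin 67° = 1.34×10⁻⁴ s⁻¹
In the Southern Hemisphere f is negative: f = −1.34×10⁻⁴ s⁻¹.
Component geostrophic relations (x east, y north):
u_g = −(1/(fρ)) ∂P/∂y,  v_g = (1/(fρ)) ∂P/∂x
u_g = −(0.51×10⁻³)/(−1.34×10⁻⁴ × 1.23) = 3.09 m/s;  v_g = (−2.8×10⁻³)/(−1.34×10⁻⁴ × 1.23) = 17.0 m/s
|V_g| = √(u_g² + v_g²) = 17.2 m/s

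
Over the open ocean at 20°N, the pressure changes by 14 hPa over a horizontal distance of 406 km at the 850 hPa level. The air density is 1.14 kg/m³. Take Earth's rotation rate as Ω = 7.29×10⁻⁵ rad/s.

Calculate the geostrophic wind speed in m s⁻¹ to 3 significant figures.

60.7 m s⁻¹

Coriolis parameter at 20°N:
f = 2Ω sin φ = 2 × 7.29×10⁻⁵ × sin 20° = 4.99×10⁻⁵ s⁻¹
Pressure gradient: |∂P/∂n| = 1400 Pa / 406000 m = 3.45×10⁻³ Pa/m
Geostrophic balance (pressure-gradient force = Coriolis force):
V_g = (1/(fρ)) |∂P/∂n| = 3.45×10⁻³ / (4.99×10⁻⁵ × 1.14) = 60.7 m/s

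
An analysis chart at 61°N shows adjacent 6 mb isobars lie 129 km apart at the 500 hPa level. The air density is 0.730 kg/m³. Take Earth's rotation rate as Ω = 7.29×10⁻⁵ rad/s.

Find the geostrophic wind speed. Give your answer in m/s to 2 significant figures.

Coriolis parameter at 61°N:
f = 2Ω sin φ = 2 × 7.29×10⁻⁵ × sin 61° = 1.28×10⁻⁴ s⁻¹
Pressure gradient: |∂P/∂n| = 600 Pa / 129000 m = 4.65×10⁻³ Pa/m
Geostrophic balance (pressure-gradient force = Coriolis force):
V_g = (1/(fρ)) |∂P/∂n| = 4.65×10⁻³ / (1.28×10⁻⁴ × 0.730) = 50.0 m/s

50 m/s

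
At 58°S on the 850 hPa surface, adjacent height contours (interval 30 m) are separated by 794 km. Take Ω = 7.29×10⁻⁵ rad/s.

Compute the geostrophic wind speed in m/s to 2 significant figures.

Coriolis parameter at 58°S:
f = 2Ω sin φ = 2 × 7.29×10⁻⁵ × sin 58° = 1.24×10⁻⁴ s⁻¹
Height gradient: |∂Z/∂n| = 30 m / 794000 m = 3.78×10⁻⁵
On a pressure surface, geostrophic balance gives V_g = (g/f)|∂Z/∂n|:
V_g = 9.81 × 3.78×10⁻⁵ / 1.24×10⁻⁴ = 3.00 m/s

3.0 m/s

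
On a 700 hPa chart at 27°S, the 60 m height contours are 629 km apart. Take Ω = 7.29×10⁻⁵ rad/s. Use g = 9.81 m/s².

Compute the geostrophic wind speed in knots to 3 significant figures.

Coriolis parameter at 27°S:
f = 2Ω sin φ = 2 × 7.29×10⁻⁵ × sin 27° = 6.62×10⁻⁵ s⁻¹
Height gradient: |∂Z/∂n| = 60 m / 629000 m = 9.54×10⁻⁵
On a pressure surface, geostrophic balance gives V_g = (g/f)|∂Z/∂n|:
V_g = 9.81 × 9.54×10⁻⁵ / 6.62×10⁻⁵ = 14.1 m/s
Converting: 14.1 m/s × 1.944 = 27.5 knots

27.5 knots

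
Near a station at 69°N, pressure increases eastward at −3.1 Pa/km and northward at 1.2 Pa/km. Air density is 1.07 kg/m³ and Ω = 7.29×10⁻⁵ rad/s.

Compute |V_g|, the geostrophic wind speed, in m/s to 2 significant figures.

Coriolis parameter at 69°N:
f = 2Ω sin φ = 2 × 7.29×10⁻⁵ × sin 69° = 1.36×10⁻⁴ s⁻¹
Component geostrophic relations (x east, y north):
u_g = −(1/(fρ)) ∂P/∂y,  v_g = (1/(fρ)) ∂P/∂x
u_g = −(1.2×10⁻³)/(1.36×10⁻⁴ × 1.07) = −8.24 m/s;  v_g = (−3.1×10⁻³)/(1.36×10⁻⁴ × 1.07) = −21.3 m/s
|V_g| = √(u_g² + v_g²) = 22.8 m/s

23 m/s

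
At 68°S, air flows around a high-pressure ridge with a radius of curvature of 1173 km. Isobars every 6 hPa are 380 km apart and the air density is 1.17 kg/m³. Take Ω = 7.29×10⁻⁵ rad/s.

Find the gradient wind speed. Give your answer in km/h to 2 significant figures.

Coriolis parameter at 68°S:
f = 2Ω sin φ = 2 × 7.29×10⁻⁵ × sin 68° = 1.35×10⁻⁴ s⁻¹
Pressure gradient: |∂P/∂n| = 600 Pa / 380000 m = 1.58×10⁻³ Pa/m
Geostrophic speed: V_g = |∂P/∂n|/(fρ) = 1.58×10⁻³/(1.35×10⁻⁴ × 1.17) = 9.98 m/s
Around a high, pressure-gradient force acts outward with centrifugal, so Coriolis balances both:
fV = (1/ρ)|∂P/∂n| + V²/R  →  V² − fR·V + fR·V_g = 0
With fR = 1.35×10⁻⁴ × 1173×10³ m = 159 m/s:
V = [fR − √((fR)² − 4 fR V_g)]/2 = [159 − √(159² − 4×159×9.98)]/2 = 10.7 m/s
Supergeostrophic (V > V_g = 9.98 m/s), as expected around a high.
Converting: 10.7 m/s × 3.6 = 39 km/h

39 km/h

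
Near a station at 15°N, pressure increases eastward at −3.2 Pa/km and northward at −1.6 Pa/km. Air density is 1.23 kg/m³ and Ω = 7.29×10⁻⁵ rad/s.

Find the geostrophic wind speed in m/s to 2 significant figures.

Coriolis parameter at 15°N:
f = 2Ω sin φ = 2 × 7.29×10⁻⁵ × sin 15° = 3.77×10⁻⁵ s⁻¹
Component geostrophic relations (x east, y north):
u_g = −(1/(fρ)) ∂P/∂y,  v_g = (1/(fρ)) ∂P/∂x
u_g = −(−1.6×10⁻³)/(3.77×10⁻⁵ × 1.23) = 34.5 m/s;  v_g = (−3.2×10⁻³)/(3.77×10⁻⁵ × 1.23) = −68.9 m/s
|V_g| = √(u_g² + v_g²) = 77.1 m/s

77 m/s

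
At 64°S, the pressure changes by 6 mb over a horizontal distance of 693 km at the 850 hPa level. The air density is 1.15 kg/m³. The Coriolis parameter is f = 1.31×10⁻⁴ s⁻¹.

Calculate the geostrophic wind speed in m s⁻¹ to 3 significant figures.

5.75 m s⁻¹

Pressure gradient: |∂P/∂n| = 600 Pa / 693000 m = 8.66×10⁻⁴ Pa/m
Geostrophic balance (pressure-gradient force = Coriolis force):
V_g = (1/(fρ)) |∂P/∂n| = 8.66×10⁻⁴ / (1.31×10⁻⁴ × 1.15) = 5.75 m/s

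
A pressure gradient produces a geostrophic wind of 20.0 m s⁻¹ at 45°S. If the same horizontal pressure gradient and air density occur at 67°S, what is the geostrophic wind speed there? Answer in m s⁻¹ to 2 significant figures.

15 m s⁻¹

With the same pressure gradient and density, V_g ∝ 1/f ∝ 1/sin φ.
V₂ = V₁ · sin φ₁ / sin φ₂ = 20.0 × sin 45° / sin 67°
V₂ = 20.0 × 0.7071/0.9205 = 15 m s⁻¹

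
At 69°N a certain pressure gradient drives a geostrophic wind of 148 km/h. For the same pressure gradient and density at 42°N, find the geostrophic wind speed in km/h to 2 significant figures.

With the same pressure gradient and density, V_g ∝ 1/f ∝ 1/sin φ.
V₂ = V₁ · sin φ₁ / sin φ₂ = 148 × sin 69° / sin 42°
V₂ = 148 × 0.9336/0.6691 = 210 km/h

210 km/h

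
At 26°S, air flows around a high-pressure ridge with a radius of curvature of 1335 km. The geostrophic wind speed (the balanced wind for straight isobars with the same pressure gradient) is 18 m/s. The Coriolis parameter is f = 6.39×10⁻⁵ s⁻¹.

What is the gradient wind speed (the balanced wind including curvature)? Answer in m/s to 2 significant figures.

26 m/s

Around a high, pressure-gradient force acts outward with centrifugal, so Coriolis balances both:
fV = (1/ρ)|∂P/∂n| + V²/R  →  V² − fR·V + fR·V_g = 0
With fR = 6.39×10⁻⁵ × 1335×10³ m = 85.3 m/s:
V = [fR − √((fR)² − 4 fR V_g)]/2 = [85.3 − √(85.3² − 4×85.3×18)]/2 = 25.8 m/s
Supergeostrophic (V > V_g = 18 m/s), as expected around a high.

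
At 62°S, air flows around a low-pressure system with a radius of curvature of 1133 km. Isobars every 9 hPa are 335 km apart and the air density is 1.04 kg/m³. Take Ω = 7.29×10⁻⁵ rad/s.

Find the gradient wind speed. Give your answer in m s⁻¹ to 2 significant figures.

Coriolis parameter at 62°S:
f = 2Ω sin φ = 2 × 7.29×10⁻⁵ × sin 62° = 1.29×10⁻⁴ s⁻¹
Pressure gradient: |∂P/∂n| = 900 Pa / 335000 m = 2.69×10⁻³ Pa/m
Geostrophic speed: V_g = |∂P/∂n|/(fρ) = 2.69×10⁻³/(1.29×10⁻⁴ × 1.04) = 20.1 m/s
Around a low, centrifugal force acts outward with Coriolis, so pressure-gradient force balances both:
(1/ρ)|∂P/∂n| = fV + V²/R  →  V² + fR·V − fR·V_g = 0
With fR = 1.29×10⁻⁴ × 1133×10³ m = 146 m/s:
V = [−fR + √((fR)² + 4 fR V_g)]/2 = [−146 + √(146² + 4×146×20.1)]/2 = 17.9 m/s
Subgeostrophic (V < V_g = 20.1 m/s), as expected around a low.

18 m s⁻¹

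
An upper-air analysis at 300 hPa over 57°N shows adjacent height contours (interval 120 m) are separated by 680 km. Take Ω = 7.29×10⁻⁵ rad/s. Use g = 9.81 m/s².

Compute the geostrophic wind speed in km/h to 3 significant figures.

Coriolis parameter at 57°N:
f = 2Ω sin φ = 2 × 7.29×10⁻⁵ × sin 57° = 1.22×10⁻⁴ s⁻¹
Height gradient: |∂Z/∂n| = 120 m / 680000 m = 1.76×10⁻⁴
On a pressure surface, geostrophic balance gives V_g = (g/f)|∂Z/∂n|:
V_g = 9.81 × 1.76×10⁻⁴ / 1.22×10⁻⁴ = 14.2 m/s
Converting: 14.2 m/s × 3.6 = 51.0 km/h

51.0 km/h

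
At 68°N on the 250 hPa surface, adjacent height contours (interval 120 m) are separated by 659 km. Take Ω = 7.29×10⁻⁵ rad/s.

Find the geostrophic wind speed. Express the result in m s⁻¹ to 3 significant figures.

13.2 m s⁻¹

Coriolis parameter at 68°N:
f = 2Ω sin φ = 2 × 7.29×10⁻⁵ × sin 68° = 1.35×10⁻⁴ s⁻¹
Height gradient: |∂Z/∂n| = 120 m / 659000 m = 1.82×10⁻⁴
On a pressure surface, geostrophic balance gives V_g = (g/f)|∂Z/∂n|:
V_g = 9.81 × 1.82×10⁻⁴ / 1.35×10⁻⁴ = 13.2 m/s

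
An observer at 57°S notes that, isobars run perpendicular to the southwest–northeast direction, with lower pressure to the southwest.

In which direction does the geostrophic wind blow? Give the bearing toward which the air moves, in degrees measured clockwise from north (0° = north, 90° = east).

The pressure-gradient force points toward the southwest (bearing 225°).
Geostrophic balance: in the Southern Hemisphere the Coriolis force deflects motion to the left, so the geostrophic wind blows 90° to the left of the pressure-gradient force (low pressure on the right).
Rotating 225° by 90° counterclockwise gives 135° — the wind blows toward the southeast.

135°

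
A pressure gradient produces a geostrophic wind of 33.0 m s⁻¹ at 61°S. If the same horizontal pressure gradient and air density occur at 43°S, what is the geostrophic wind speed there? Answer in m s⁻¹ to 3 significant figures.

With the same pressure gradient and density, V_g ∝ 1/f ∝ 1/sin φ.
V₂ = V₁ · sin φ₁ / sin φ₂ = 33.0 × sin 61° / sin 43°
V₂ = 33.0 × 0.8746/0.6820 = 42.3 m s⁻¹

42.3 m s⁻¹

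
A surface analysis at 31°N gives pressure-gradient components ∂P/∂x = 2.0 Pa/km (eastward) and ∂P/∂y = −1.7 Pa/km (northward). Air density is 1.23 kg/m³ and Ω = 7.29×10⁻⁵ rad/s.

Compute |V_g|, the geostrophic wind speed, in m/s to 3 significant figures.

Coriolis parameter at 31°N:
f = 2Ω sin φ = 2 × 7.29×10⁻⁵ × sin 31° = 7.51×10⁻⁵ s⁻¹
Component geostrophic relations (x east, y north):
u_g = −(1/(fρ)) ∂P/∂y,  v_g = (1/(fρ)) ∂P/∂x
u_g = −(−1.7×10⁻³)/(7.51×10⁻⁵ × 1.23) = 18.4 m/s;  v_g = (2.0×10⁻³)/(7.51×10⁻⁵ × 1.23) = 21.7 m/s
|V_g| = √(u_g² + v_g²) = 28.4 m/s

28.4 m/s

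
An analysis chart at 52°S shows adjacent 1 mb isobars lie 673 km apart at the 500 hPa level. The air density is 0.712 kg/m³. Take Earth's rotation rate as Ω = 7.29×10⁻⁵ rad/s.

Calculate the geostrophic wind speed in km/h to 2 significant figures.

Coriolis parameter at 52°S:
f = 2Ω sin φ = 2 × 7.29×10⁻⁵ × sin 52° = 1.15×10⁻⁴ s⁻¹
Pressure gradient: |∂P/∂n| = 100 Pa / 673000 m = 1.49×10⁻⁴ Pa/m
Geostrophic balance (pressure-gradient force = Coriolis force):
V_g = (1/(fρ)) |∂P/∂n| = 1.49×10⁻⁴ / (1.15×10⁻⁴ × 0.712) = 1.82 m/s
Converting: 1.82 m/s × 3.6 = 6.5 km/h

6.5 km/h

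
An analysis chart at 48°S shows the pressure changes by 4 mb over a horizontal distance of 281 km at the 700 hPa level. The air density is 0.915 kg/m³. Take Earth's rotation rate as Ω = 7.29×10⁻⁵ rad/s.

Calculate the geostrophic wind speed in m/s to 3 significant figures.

Coriolis parameter at 48°S:
f = 2Ω sin φ = 2 × 7.29×10⁻⁵ × sin 48° = 1.08×10⁻⁴ s⁻¹
Pressure gradient: |∂P/∂n| = 400 Pa / 281000 m = 1.42×10⁻³ Pa/m
Geostrophic balance (pressure-gradient force = Coriolis force):
V_g = (1/(fρ)) |∂P/∂n| = 1.42×10⁻³ / (1.08×10⁻⁴ × 0.915) = 14.4 m/s

14.4 m/s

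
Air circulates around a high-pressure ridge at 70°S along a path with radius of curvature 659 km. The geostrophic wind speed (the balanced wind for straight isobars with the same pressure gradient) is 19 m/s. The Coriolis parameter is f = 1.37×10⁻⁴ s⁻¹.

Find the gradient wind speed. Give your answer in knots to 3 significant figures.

Around a high, pressure-gradient force acts outward with centrifugal, so Coriolis balances both:
fV = (1/ρ)|∂P/∂n| + V²/R  →  V² − fR·V + fR·V_g = 0
With fR = 1.37×10⁻⁴ × 659×10³ m = 90.3 m/s:
V = [fR − √((fR)² − 4 fR V_g)]/2 = [90.3 − √(90.3² − 4×90.3×19)]/2 = 27.2 m/s
Supergeostrophic (V > V_g = 19 m/s), as expected around a high.
Converting: 27.2 m/s × 1.944 = 52.8 knots

52.8 knots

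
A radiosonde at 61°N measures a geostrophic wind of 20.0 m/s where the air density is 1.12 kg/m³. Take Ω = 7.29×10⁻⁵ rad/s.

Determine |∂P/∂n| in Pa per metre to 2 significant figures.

2.9×10⁻³ Pa/m

Coriolis parameter at 61°N:
f = 2Ω sin φ = 2 × 7.29×10⁻⁵ × sin 61° = 1.28×10⁻⁴ s⁻¹
Geostrophic balance rearranged: |∂P/∂n| = f ρ V_g
|∂P/∂n| = 1.28×10⁻⁴ × 1.12 × 20.0 = 2.86×10⁻³ Pa/m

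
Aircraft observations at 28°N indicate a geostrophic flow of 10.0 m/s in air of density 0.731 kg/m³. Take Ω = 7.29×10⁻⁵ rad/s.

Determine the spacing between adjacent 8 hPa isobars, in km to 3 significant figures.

1600 km

Coriolis parameter at 28°N:
f = 2Ω sin φ = 2 × 7.29×10⁻⁵ × sin 28° = 6.84×10⁻⁵ s⁻¹
Geostrophic balance rearranged: |∂P/∂n| = f ρ V_g
|∂P/∂n| = 6.84×10⁻⁵ × 0.731 × 10.0 = 5.00×10⁻⁴ Pa/m
Isobar spacing: Δn = ΔP/|∂P/∂n| = 800 Pa / 5.00×10⁻⁴ Pa/m = 1598843 m ≈ 1600 km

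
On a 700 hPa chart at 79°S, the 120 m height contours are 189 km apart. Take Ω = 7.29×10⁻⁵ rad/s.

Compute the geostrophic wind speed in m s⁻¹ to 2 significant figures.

44 m s⁻¹

Coriolis parameter at 79°S:
f = 2Ω sin φ = 2 × 7.29×10⁻⁵ × sin 79° = 1.43×10⁻⁴ s⁻¹
Height gradient: |∂Z/∂n| = 120 m / 189000 m = 6.35×10⁻⁴
On a pressure surface, geostrophic balance gives V_g = (g/f)|∂Z/∂n|:
V_g = 9.81 × 6.35×10⁻⁴ / 1.43×10⁻⁴ = 43.5 m/s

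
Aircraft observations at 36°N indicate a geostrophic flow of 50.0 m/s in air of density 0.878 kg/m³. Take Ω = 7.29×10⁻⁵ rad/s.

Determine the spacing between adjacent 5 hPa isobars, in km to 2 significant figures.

130 km

Coriolis parameter at 36°N:
f = 2Ω sin φ = 2 × 7.29×10⁻⁵ × sin 36° = 8.57×10⁻⁵ s⁻¹
Geostrophic balance rearranged: |∂P/∂n| = f ρ V_g
|∂P/∂n| = 8.57×10⁻⁵ × 0.878 × 50.0 = 3.76×10⁻³ Pa/m
Isobar spacing: Δn = ΔP/|∂P/∂n| = 500 Pa / 3.76×10⁻³ Pa/m = 132901 m ≈ 130 km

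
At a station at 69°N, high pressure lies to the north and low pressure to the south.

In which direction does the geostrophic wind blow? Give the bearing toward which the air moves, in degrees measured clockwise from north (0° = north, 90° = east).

270°

The pressure-gradient force points toward the south (bearing 180°).
Geostrophic balance: in the Northern Hemisphere the Coriolis force deflects motion to the right, so the geostrophic wind blows 90° to the right of the pressure-gradient force (low pressure on the left).
Rotating 180° by 90° clockwise gives 270° — the wind blows toward the west.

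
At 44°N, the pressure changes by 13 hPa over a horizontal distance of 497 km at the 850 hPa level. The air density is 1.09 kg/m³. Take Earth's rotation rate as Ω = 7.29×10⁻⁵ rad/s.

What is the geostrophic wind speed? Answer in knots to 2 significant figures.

46 knots

Coriolis parameter at 44°N:
f = 2Ω sin φ = 2 × 7.29×10⁻⁵ × sin 44° = 1.01×10⁻⁴ s⁻¹
Pressure gradient: |∂P/∂n| = 1300 Pa / 497000 m = 2.62×10⁻³ Pa/m
Geostrophic balance (pressure-gradient force = Coriolis force):
V_g = (1/(fρ)) |∂P/∂n| = 2.62×10⁻³ / (1.01×10⁻⁴ × 1.09) = 23.7 m/s
Converting: 23.7 m/s × 1.944 = 46 knots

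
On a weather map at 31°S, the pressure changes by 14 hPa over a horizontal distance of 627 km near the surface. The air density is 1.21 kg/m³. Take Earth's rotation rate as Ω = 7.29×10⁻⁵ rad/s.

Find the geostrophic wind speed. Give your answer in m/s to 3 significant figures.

Coriolis parameter at 31°S:
f = 2Ω sin φ = 2 × 7.29×10⁻⁵ × sin 31° = 7.51×10⁻⁵ s⁻¹
Pressure gradient: |∂P/∂n| = 1400 Pa / 627000 m = 2.23×10⁻³ Pa/m
Geostrophic balance (pressure-gradient force = Coriolis force):
V_g = (1/(fρ)) |∂P/∂n| = 2.23×10⁻³ / (7.51×10⁻⁵ × 1.21) = 24.6 m/s

24.6 m/s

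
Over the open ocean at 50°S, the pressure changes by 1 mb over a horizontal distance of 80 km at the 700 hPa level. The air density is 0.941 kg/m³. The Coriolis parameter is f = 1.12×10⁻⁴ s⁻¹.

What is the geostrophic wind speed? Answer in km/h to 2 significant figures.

43 km/h

Pressure gradient: |∂P/∂n| = 100 Pa / 80000 m = 1.25×10⁻³ Pa/m
Geostrophic balance (pressure-gradient force = Coriolis force):
V_g = (1/(fρ)) |∂P/∂n| = 1.25×10⁻³ / (1.12×10⁻⁴ × 0.941) = 11.9 m/s
Converting: 11.9 m/s × 3.6 = 43 km/h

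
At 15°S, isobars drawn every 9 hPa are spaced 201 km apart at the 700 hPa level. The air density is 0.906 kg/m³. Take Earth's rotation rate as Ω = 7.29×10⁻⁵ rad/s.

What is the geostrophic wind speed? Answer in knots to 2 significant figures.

Coriolis parameter at 15°S:
f = 2Ω sin φ = 2 × 7.29×10⁻⁵ × sin 15° = 3.77×10⁻⁵ s⁻¹
Pressure gradient: |∂P/∂n| = 900 Pa / 201000 m = 4.48×10⁻³ Pa/m
Geostrophic balance (pressure-gradient force = Coriolis force):
V_g = (1/(fρ)) |∂P/∂n| = 4.48×10⁻³ / (3.77×10⁻⁵ × 0.906) = 131 m/s
Converting: 131 m/s × 1.944 = 250 knots

250 knots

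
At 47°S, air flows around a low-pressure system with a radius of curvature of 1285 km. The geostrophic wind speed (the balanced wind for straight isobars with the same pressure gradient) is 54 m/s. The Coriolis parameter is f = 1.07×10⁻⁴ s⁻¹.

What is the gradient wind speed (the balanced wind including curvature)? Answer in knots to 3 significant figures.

80.6 knots

Around a low, centrifugal force acts outward with Coriolis, so pressure-gradient force balances both:
(1/ρ)|∂P/∂n| = fV + V²/R  →  V² + fR·V − fR·V_g = 0
With fR = 1.07×10⁻⁴ × 1285×10³ m = 137 m/s:
V = [−fR + √((fR)² + 4 fR V_g)]/2 = [−137 + √(137² + 4×137×54)]/2 = 41.5 m/s
Subgeostrophic (V < V_g = 54 m/s), as expected around a low.
Converting: 41.5 m/s × 1.944 = 80.6 knots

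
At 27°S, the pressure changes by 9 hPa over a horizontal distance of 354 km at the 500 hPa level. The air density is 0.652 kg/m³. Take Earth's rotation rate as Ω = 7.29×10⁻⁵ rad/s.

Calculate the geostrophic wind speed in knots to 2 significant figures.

Coriolis parameter at 27°S:
f = 2Ω sin φ = 2 × 7.29×10⁻⁵ × sin 27° = 6.62×10⁻⁵ s⁻¹
Pressure gradient: |∂P/∂n| = 900 Pa / 354000 m = 2.54×10⁻³ Pa/m
Geostrophic balance (pressure-gradient force = Coriolis force):
V_g = (1/(fρ)) |∂P/∂n| = 2.54×10⁻³ / (6.62×10⁻⁵ × 0.652) = 58.9 m/s
Converting: 58.9 m/s × 1.944 = 110 knots

110 knots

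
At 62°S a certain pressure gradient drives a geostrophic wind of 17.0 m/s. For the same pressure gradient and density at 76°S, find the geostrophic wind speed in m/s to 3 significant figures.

15.5 m/s

With the same pressure gradient and density, V_g ∝ 1/f ∝ 1/sin φ.
V₂ = V₁ · sin φ₁ / sin φ₂ = 17.0 × sin 62° / sin 76°
V₂ = 17.0 × 0.8829/0.9703 = 15.5 m/s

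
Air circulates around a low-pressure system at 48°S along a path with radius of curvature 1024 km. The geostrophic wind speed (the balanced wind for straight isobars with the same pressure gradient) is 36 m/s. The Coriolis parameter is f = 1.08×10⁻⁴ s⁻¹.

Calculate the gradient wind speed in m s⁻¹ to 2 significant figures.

29 m s⁻¹

Around a low, centrifugal force acts outward with Coriolis, so pressure-gradient force balances both:
(1/ρ)|∂P/∂n| = fV + V²/R  →  V² + fR·V − fR·V_g = 0
With fR = 1.08×10⁻⁴ × 1024×10³ m = 111 m/s:
V = [−fR + √((fR)² + 4 fR V_g)]/2 = [−111 + √(111² + 4×111×36)]/2 = 28.6 m/s
Subgeostrophic (V < V_g = 36 m/s), as expected around a low.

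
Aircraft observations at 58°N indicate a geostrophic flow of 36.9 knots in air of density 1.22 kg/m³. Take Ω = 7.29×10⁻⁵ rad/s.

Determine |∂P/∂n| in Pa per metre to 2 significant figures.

2.9×10⁻³ Pa/m

Coriolis parameter at 58°N:
f = 2Ω sin φ = 2 × 7.29×10⁻⁵ × sin 58° = 1.24×10⁻⁴ s⁻¹
Wind speed in SI: 36.9 knots = 19.0 m/s
Geostrophic balance rearranged: |∂P/∂n| = f ρ V_g
|∂P/∂n| = 1.24×10⁻⁴ × 1.22 × 19.0 = 2.86×10⁻³ Pa/m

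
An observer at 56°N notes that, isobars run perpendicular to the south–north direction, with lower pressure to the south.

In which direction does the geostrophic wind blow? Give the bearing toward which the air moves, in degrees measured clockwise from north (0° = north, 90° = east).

270°

The pressure-gradient force points toward the south (bearing 180°).
Geostrophic balance: in the Northern Hemisphere the Coriolis force deflects motion to the right, so the geostrophic wind blows 90° to the right of the pressure-gradient force (low pressure on the left).
Rotating 180° by 90° clockwise gives 270° — the wind blows toward the west.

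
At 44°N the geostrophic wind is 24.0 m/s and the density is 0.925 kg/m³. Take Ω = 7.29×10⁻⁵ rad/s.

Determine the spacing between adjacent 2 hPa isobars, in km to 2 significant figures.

89 km

Coriolis parameter at 44°N:
f = 2Ω sin φ = 2 × 7.29×10⁻⁵ × sin 44° = 1.01×10⁻⁴ s⁻¹
Geostrophic balance rearranged: |∂P/∂n| = f ρ V_g
|∂P/∂n| = 1.01×10⁻⁴ × 0.925 × 24.0 = 2.25×10⁻³ Pa/m
Isobar spacing: Δn = ΔP/|∂P/∂n| = 200 Pa / 2.25×10⁻³ Pa/m = 88950 m ≈ 89 km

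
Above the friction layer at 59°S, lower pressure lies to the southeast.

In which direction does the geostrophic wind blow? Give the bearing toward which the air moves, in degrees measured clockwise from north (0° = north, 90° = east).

The pressure-gradient force points toward the southeast (bearing 135°).
Geostrophic balance: in the Southern Hemisphere the Coriolis force deflects motion to the left, so the geostrophic wind blows 90° to the left of the pressure-gradient force (low pressure on the right).
Rotating 135° by 90° counterclockwise gives 045° — the wind blows toward the northeast.

045°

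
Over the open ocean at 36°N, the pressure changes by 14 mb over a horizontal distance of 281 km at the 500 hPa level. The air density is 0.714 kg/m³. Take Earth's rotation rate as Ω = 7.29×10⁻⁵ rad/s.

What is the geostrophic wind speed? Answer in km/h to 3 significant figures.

Coriolis parameter at 36°N:
f = 2Ω sin φ = 2 × 7.29×10⁻⁵ × sin 36° = 8.57×10⁻⁵ s⁻¹
Pressure gradient: |∂P/∂n| = 1400 Pa / 281000 m = 4.98×10⁻³ Pa/m
Geostrophic balance (pressure-gradient force = Coriolis force):
V_g = (1/(fρ)) |∂P/∂n| = 4.98×10⁻³ / (8.57×10⁻⁵ × 0.714) = 81.4 m/s
Converting: 81.4 m/s × 3.6 = 293 km/h

293 km/h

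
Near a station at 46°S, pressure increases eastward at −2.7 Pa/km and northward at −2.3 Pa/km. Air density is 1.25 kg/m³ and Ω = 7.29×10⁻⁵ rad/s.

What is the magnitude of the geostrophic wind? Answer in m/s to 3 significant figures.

27.1 m/s

Coriolis parameter at 46°S:
f = 2Ω sin φ = 2 × 7.29×10⁻⁵ × sin 46° = 1.05×10⁻⁴ s⁻¹
In the Southern Hemisphere f is negative: f = −1.05×10⁻⁴ s⁻¹.
Component geostrophic relations (x east, y north):
u_g = −(1/(fρ)) ∂P/∂y,  v_g = (1/(fρ)) ∂P/∂x
u_g = −(−2.3×10⁻³)/(−1.05×10⁻⁴ × 1.25) = −17.5 m/s;  v_g = (−2.7×10⁻³)/(−1.05×10⁻⁴ × 1.25) = 20.6 m/s
|V_g| = √(u_g² + v_g²) = 27.1 m/s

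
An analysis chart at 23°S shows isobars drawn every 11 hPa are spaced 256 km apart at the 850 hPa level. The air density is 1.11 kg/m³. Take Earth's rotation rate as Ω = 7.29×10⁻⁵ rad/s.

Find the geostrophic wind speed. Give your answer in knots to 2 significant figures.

Coriolis parameter at 23°S:
f = 2Ω sin φ = 2 × 7.29×10⁻⁵ × sin 23° = 5.70×10⁻⁵ s⁻¹
Pressure gradient: |∂P/∂n| = 1100 Pa / 256000 m = 4.30×10⁻³ Pa/m
Geostrophic balance (pressure-gradient force = Coriolis force):
V_g = (1/(fρ)) |∂P/∂n| = 4.30×10⁻³ / (5.70×10⁻⁵ × 1.11) = 68.0 m/s
Converting: 68.0 m/s × 1.944 = 130 knots

130 knots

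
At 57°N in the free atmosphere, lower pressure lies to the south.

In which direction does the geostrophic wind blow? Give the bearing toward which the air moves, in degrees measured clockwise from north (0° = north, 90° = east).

270°

The pressure-gradient force points toward the south (bearing 180°).
Geostrophic balance: in the Northern Hemisphere the Coriolis force deflects motion to the right, so the geostrophic wind blows 90° to the right of the pressure-gradient force (low pressure on the left).
Rotating 180° by 90° clockwise gives 270° — the wind blows toward the west.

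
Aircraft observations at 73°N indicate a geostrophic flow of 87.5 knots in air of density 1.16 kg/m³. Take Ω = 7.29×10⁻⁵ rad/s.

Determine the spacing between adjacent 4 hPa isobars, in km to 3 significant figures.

54.9 km

Coriolis parameter at 73°N:
f = 2Ω sin φ = 2 × 7.29×10⁻⁵ × sin 73° = 1.39×10⁻⁴ s⁻¹
Wind speed in SI: 87.5 knots = 45.0 m/s
Geostrophic balance rearranged: |∂P/∂n| = f ρ V_g
|∂P/∂n| = 1.39×10⁻⁴ × 1.16 × 45.0 = 7.28×10⁻³ Pa/m
Isobar spacing: Δn = ΔP/|∂P/∂n| = 400 Pa / 7.28×10⁻³ Pa/m = 54942 m ≈ 54.9 km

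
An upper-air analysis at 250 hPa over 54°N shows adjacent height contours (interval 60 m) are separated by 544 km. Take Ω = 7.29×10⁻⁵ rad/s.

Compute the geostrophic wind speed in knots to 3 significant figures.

Coriolis parameter at 54°N:
f = 2Ω sin φ = 2 × 7.29×10⁻⁵ × sin 54° = 1.18×10⁻⁴ s⁻¹
Height gradient: |∂Z/∂n| = 60 m / 544000 m = 1.10×10⁻⁴
On a pressure surface, geostrophic balance gives V_g = (g/f)|∂Z/∂n|:
V_g = 9.81 × 1.10×10⁻⁴ / 1.18×10⁻⁴ = 9.17 m/s
Converting: 9.17 m/s × 1.944 = 17.8 knots

17.8 knots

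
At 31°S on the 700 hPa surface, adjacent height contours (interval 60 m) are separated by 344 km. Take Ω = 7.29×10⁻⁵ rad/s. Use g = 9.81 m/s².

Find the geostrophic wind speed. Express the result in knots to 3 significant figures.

Coriolis parameter at 31°S:
f = 2Ω sin φ = 2 × 7.29×10⁻⁵ × sin 31° = 7.51×10⁻⁵ s⁻¹
Height gradient: |∂Z/∂n| = 60 m / 344000 m = 1.74×10⁻⁴
On a pressure surface, geostrophic balance gives V_g = (g/f)|∂Z/∂n|:
V_g = 9.81 × 1.74×10⁻⁴ / 7.51×10⁻⁵ = 22.8 m/s
Converting: 22.8 m/s × 1.944 = 44.3 knots

44.3 knots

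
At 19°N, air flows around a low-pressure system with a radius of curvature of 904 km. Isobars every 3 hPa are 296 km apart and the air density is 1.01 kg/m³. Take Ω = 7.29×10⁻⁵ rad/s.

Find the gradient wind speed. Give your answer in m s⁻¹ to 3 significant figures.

Coriolis parameter at 19°N:
f = 2Ω sin φ = 2 × 7.29×10⁻⁵ × sin 19° = 4.75×10⁻⁵ s⁻¹
Pressure gradient: |∂P/∂n| = 300 Pa / 296000 m = 1.01×10⁻³ Pa/m
Geostrophic speed: V_g = |∂P/∂n|/(fρ) = 1.01×10⁻³/(4.75×10⁻⁵ × 1.01) = 21.1 m/s
Around a low, centrifugal force acts outward with Coriolis, so pressure-gradient force balances both:
(1/ρ)|∂P/∂n| = fV + V²/R  →  V² + fR·V − fR·V_g = 0
With fR = 4.75×10⁻⁵ × 904×10³ m = 42.9 m/s:
V = [−fR + √((fR)² + 4 fR V_g)]/2 = [−42.9 + √(42.9² + 4×42.9×21.1)]/2 = 15.5 m/s
Subgeostrophic (V < V_g = 21.1 m/s), as expected around a low.

15.5 m s⁻¹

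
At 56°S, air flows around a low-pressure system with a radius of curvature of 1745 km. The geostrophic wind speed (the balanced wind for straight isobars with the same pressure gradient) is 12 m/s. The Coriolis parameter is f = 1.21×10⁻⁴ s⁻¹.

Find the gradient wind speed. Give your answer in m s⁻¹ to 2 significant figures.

11 m s⁻¹

Around a low, centrifugal force acts outward with Coriolis, so pressure-gradient force balances both:
(1/ρ)|∂P/∂n| = fV + V²/R  →  V² + fR·V − fR·V_g = 0
With fR = 1.21×10⁻⁴ × 1745×10³ m = 211 m/s:
V = [−fR + √((fR)² + 4 fR V_g)]/2 = [−211 + √(211² + 4×211×12)]/2 = 11.4 m/s
Subgeostrophic (V < V_g = 12 m/s), as expected around a low.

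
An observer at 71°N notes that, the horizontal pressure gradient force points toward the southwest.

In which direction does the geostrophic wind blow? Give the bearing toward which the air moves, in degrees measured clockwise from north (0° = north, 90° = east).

315°

The pressure-gradient force points toward the southwest (bearing 225°).
Geostrophic balance: in the Northern Hemisphere the Coriolis force deflects motion to the right, so the geostrophic wind blows 90° to the right of the pressure-gradient force (low pressure on the left).
Rotating 225° by 90° clockwise gives 315° — the wind blows toward the northwest.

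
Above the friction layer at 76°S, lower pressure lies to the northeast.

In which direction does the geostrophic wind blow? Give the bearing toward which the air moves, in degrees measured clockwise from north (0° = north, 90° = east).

315°

The pressure-gradient force points toward the northeast (bearing 045°).
Geostrophic balance: in the Southern Hemisphere the Coriolis force deflects motion to the left, so the geostrophic wind blows 90° to the left of the pressure-gradient force (low pressure on the right).
Rotating 045° by 90° counterclockwise gives 315° — the wind blows toward the northwest.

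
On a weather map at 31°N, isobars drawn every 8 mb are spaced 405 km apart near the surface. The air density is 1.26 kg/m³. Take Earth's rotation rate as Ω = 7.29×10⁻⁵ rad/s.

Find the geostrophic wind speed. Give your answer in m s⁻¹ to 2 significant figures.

Coriolis parameter at 31°N:
f = 2Ω sin φ = 2 × 7.29×10⁻⁵ × sin 31° = 7.51×10⁻⁵ s⁻¹
Pressure gradient: |∂P/∂n| = 800 Pa / 405000 m = 1.98×10⁻³ Pa/m
Geostrophic balance (pressure-gradient force = Coriolis force):
V_g = (1/(fρ)) |∂P/∂n| = 1.98×10⁻³ / (7.51×10⁻⁵ × 1.26) = 20.9 m/s

21 m s⁻¹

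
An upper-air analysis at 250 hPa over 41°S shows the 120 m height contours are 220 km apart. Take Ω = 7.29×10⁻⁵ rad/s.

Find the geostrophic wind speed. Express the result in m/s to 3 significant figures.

55.9 m/s

Coriolis parameter at 41°S:
f = 2Ω sin φ = 2 × 7.29×10⁻⁵ × sin 41° = 9.57×10⁻⁵ s⁻¹
Height gradient: |∂Z/∂n| = 120 m / 220000 m = 5.45×10⁻⁴
On a pressure surface, geostrophic balance gives V_g = (g/f)|∂Z/∂n|:
V_g = 9.81 × 5.45×10⁻⁴ / 9.57×10⁻⁵ = 55.9 m/s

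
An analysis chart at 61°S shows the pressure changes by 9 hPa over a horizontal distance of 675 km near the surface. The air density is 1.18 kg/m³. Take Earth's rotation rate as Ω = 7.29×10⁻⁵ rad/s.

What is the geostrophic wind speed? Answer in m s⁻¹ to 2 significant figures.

8.9 m s⁻¹

Coriolis parameter at 61°S:
f = 2Ω sin φ = 2 × 7.29×10⁻⁵ × sin 61° = 1.28×10⁻⁴ s⁻¹
Pressure gradient: |∂P/∂n| = 900 Pa / 675000 m = 1.33×10⁻³ Pa/m
Geostrophic balance (pressure-gradient force = Coriolis force):
V_g = (1/(fρ)) |∂P/∂n| = 1.33×10⁻³ / (1.28×10⁻⁴ × 1.18) = 8.86 m/s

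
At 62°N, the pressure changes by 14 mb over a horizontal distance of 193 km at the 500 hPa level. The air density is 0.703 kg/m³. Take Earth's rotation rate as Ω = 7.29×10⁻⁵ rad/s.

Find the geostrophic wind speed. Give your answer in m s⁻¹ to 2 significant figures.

80 m s⁻¹

Coriolis parameter at 62°N:
f = 2Ω sin φ = 2 × 7.29×10⁻⁵ × sin 62° = 1.29×10⁻⁴ s⁻¹
Pressure gradient: |∂P/∂n| = 1400 Pa / 193000 m = 7.25×10⁻³ Pa/m
Geostrophic balance (pressure-gradient force = Coriolis force):
V_g = (1/(fρ)) |∂P/∂n| = 7.25×10⁻³ / (1.29×10⁻⁴ × 0.703) = 80.2 m/s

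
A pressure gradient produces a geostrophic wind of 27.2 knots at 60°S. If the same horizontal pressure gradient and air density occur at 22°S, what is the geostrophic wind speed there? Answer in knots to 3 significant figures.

62.9 knots

With the same pressure gradient and density, V_g ∝ 1/f ∝ 1/sin φ.
V₂ = V₁ · sin φ₁ / sin φ₂ = 27.2 × sin 60° / sin 22°
V₂ = 27.2 × 0.8660/0.3746 = 62.9 knots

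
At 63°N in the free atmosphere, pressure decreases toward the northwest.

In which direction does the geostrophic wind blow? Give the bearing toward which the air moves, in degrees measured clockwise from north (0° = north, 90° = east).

The pressure-gradient force points toward the northwest (bearing 315°).
Geostrophic balance: in the Northern Hemisphere the Coriolis force deflects motion to the right, so the geostrophic wind blows 90° to the right of the pressure-gradient force (low pressure on the left).
Rotating 315° by 90° clockwise gives 045° — the wind blows toward the northeast.

045°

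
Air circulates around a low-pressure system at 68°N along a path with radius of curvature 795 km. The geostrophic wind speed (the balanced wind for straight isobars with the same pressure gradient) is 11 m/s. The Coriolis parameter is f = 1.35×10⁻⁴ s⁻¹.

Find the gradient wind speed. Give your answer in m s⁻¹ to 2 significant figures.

10 m s⁻¹

Around a low, centrifugal force acts outward with Coriolis, so pressure-gradient force balances both:
(1/ρ)|∂P/∂n| = fV + V²/R  →  V² + fR·V − fR·V_g = 0
With fR = 1.35×10⁻⁴ × 795×10³ m = 107 m/s:
V = [−fR + √((fR)² + 4 fR V_g)]/2 = [−107 + √(107² + 4×107×11)]/2 = 10.1 m/s
Subgeostrophic (V < V_g = 11 m/s), as expected around a low.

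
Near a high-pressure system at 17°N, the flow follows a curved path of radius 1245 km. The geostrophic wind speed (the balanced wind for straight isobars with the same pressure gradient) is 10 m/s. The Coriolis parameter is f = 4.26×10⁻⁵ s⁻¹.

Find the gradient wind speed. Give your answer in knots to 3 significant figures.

26.0 knots

Around a high, pressure-gradient force acts outward with centrifugal, so Coriolis balances both:
fV = (1/ρ)|∂P/∂n| + V²/R  →  V² − fR·V + fR·V_g = 0
With fR = 4.26×10⁻⁵ × 1245×10³ m = 53.0 m/s:
V = [fR − √((fR)² − 4 fR V_g)]/2 = [53.0 − √(53.0² − 4×53.0×10)]/2 = 13.4 m/s
Supergeostrophic (V > V_g = 10 m/s), as expected around a high.
Converting: 13.4 m/s × 1.944 = 26.0 knots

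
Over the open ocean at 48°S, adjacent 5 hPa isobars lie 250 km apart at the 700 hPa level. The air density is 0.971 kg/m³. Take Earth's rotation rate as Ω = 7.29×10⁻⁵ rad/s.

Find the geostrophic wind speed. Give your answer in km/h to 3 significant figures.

68.4 km/h

Coriolis parameter at 48°S:
f = 2Ω sin φ = 2 × 7.29×10⁻⁵ × sin 48° = 1.08×10⁻⁴ s⁻¹
Pressure gradient: |∂P/∂n| = 500 Pa / 250000 m = 2.00×10⁻³ Pa/m
Geostrophic balance (pressure-gradient force = Coriolis force):
V_g = (1/(fρ)) |∂P/∂n| = 2.00×10⁻³ / (1.08×10⁻⁴ × 0.971) = 19.0 m/s
Converting: 19.0 m/s × 3.6 = 68.4 km/h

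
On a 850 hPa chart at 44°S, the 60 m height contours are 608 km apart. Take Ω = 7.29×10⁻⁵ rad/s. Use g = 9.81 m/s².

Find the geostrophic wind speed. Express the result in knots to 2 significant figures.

19 knots

Coriolis parameter at 44°S:
f = 2Ω sin φ = 2 × 7.29×10⁻⁵ × sin 44° = 1.01×10⁻⁴ s⁻¹
Height gradient: |∂Z/∂n| = 60 m / 608000 m = 9.87×10⁻⁵
On a pressure surface, geostrophic balance gives V_g = (g/f)|∂Z/∂n|:
V_g = 9.81 × 9.87×10⁻⁵ / 1.01×10⁻⁴ = 9.56 m/s
Converting: 9.56 m/s × 1.944 = 19 knots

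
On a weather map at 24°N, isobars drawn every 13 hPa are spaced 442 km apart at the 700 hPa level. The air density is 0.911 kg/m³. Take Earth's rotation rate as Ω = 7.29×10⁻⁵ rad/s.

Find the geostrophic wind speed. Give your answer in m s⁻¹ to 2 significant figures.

Coriolis parameter at 24°N:
f = 2Ω sin φ = 2 × 7.29×10⁻⁵ × sin 24° = 5.93×10⁻⁵ s⁻¹
Pressure gradient: |∂P/∂n| = 1300 Pa / 442000 m = 2.94×10⁻³ Pa/m
Geostrophic balance (pressure-gradient force = Coriolis force):
V_g = (1/(fρ)) |∂P/∂n| = 2.94×10⁻³ / (5.93×10⁻⁵ × 0.911) = 54.4 m/s

54 m s⁻¹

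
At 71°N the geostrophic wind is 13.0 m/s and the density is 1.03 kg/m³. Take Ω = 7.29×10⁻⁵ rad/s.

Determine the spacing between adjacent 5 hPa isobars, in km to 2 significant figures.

Coriolis parameter at 71°N:
f = 2Ω sin φ = 2 × 7.29×10⁻⁵ × sin 71° = 1.38×10⁻⁴ s⁻¹
Geostrophic balance rearranged: |∂P/∂n| = f ρ V_g
|∂P/∂n| = 1.38×10⁻⁴ × 1.03 × 13.0 = 1.85×10⁻³ Pa/m
Isobar spacing: Δn = ΔP/|∂P/∂n| = 500 Pa / 1.85×10⁻³ Pa/m = 270871 m ≈ 270 km

270 km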